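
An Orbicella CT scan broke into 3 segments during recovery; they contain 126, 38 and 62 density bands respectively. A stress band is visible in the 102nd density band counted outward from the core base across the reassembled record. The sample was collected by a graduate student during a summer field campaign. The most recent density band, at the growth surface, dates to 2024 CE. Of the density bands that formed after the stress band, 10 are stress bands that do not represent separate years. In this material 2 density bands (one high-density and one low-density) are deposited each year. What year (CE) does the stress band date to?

1967 CE

Total density bands = 126 + 38 + 62 = 226.
Between density band 102 and the growth surface there are 226 − 102 = 124 density bands.
Excluding 10 false density bands: 124 − 10 = 114.
Dividing by 2 density bands per year: 114 / 2 = 57 years.
The density band at the growth surface is 2024 CE, so the stress band dates to 2024 − 57 = 1967 CE.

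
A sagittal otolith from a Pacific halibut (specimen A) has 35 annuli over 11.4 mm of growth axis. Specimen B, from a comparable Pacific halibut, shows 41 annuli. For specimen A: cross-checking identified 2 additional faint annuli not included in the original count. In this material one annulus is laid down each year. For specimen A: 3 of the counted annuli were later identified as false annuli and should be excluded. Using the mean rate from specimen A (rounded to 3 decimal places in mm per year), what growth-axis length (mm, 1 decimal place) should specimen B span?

13.7 mm

Specimen A: true annulus count = 35 − 3 + 2 = 34.
A: 11.4 mm over 34 years gives 11.4 / 34 ≈ 0.335 mm per year.
For B, 0.335 mm/year × 41 years = 13.7 mm.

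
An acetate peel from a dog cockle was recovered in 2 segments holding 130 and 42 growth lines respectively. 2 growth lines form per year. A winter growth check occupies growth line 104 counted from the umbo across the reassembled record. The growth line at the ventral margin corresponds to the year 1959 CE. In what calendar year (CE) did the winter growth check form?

Total growth lines = 130 + 42 = 172.
Between growth line 104 and the ventral margin there are 172 − 104 = 68 growth lines.
Dividing by 2 growth lines per year: 68 / 2 = 34 years.
The growth line at the ventral margin is 1959 CE, so the winter growth check dates to 1959 − 34 = 1925 CE.

1925 CE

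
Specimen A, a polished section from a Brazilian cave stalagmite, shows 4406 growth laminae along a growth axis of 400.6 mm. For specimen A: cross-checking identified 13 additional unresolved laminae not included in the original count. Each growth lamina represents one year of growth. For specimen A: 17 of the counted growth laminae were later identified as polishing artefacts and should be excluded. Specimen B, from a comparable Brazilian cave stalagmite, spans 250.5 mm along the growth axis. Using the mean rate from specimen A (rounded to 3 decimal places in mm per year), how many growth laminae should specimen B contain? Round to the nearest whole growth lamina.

Specimen A: adjusted count: 4406 − 17 + 13 = 4402 growth laminae.
A: 400.6 mm over 4402 years gives 400.6 / 4402 ≈ 0.091 mm/year.
For B, 250.5 / 0.091 = 2752.75 years ≈ 2753 growth laminae.

2753 growth laminae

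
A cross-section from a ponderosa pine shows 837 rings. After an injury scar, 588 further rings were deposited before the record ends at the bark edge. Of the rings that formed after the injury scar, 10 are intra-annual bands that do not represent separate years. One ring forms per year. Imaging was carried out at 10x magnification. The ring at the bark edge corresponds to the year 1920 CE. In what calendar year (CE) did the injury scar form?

1342 CE

588 rings post-date the injury scar.
588 − 10 false = 578 true rings after the injury scar.
1920 − 578 = 1342 CE.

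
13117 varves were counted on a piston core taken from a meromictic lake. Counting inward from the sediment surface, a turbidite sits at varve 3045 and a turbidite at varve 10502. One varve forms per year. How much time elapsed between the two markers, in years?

7457 years

Separation: 10502 − 3045 = 7457 varves.
At one varve per year, 7457 years elapsed between them.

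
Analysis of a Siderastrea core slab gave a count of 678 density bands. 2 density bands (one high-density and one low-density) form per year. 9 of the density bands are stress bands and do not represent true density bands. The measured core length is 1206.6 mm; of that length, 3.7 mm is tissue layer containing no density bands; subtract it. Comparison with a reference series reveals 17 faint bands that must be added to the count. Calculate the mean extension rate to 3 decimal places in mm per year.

3.507 mm per year

Correcting the raw count gives 678 − 9 + 17 = 686 true density bands.
With 2 density bands per year, 686 / 2 = 343 years.
Removing the 3.7 mm offcut leaves 1206.6 − 3.7 = 1202.9 mm.
Extension rate ≈ 1202.9 / 343 = 3.507 mm per year.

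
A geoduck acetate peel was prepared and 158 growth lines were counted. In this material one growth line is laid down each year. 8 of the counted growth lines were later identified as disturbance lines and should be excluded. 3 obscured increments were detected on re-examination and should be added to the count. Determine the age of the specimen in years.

After corrections the count is 158 − 8 + 3 = 153 growth lines.
At one growth line per year, that is 153 years.

153 yr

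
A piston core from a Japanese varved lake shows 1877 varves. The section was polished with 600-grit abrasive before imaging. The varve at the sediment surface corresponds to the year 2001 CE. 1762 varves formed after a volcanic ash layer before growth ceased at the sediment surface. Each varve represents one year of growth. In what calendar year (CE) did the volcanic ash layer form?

There are 1762 varves younger than the volcanic ash layer.
2001 − 1762 = 239 CE.

239 CE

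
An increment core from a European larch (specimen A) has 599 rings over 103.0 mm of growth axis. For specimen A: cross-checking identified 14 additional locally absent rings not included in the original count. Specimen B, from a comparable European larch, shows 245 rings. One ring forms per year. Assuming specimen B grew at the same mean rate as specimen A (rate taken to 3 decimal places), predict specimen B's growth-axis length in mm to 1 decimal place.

Specimen A: correcting the raw count gives 599 + 14 = 613 true rings.
A: 103.0 mm over 613 years gives 103.0 / 613 ≈ 0.168 mm per year.
B's length ≈ 0.168 × 245 = 41.2 mm.

41.2 mm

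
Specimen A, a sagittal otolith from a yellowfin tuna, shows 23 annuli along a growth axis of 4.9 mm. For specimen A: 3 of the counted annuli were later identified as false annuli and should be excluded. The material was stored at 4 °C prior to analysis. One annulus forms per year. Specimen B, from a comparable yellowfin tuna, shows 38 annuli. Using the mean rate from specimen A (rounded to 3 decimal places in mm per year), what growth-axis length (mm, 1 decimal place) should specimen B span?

9.3 mm

Specimen A: true annulus count = 23 − 3 = 20.
A: Mean rate = 4.9 mm / 20 years ≈ 0.245 mm per year.
B's length ≈ 0.245 × 38 = 9.3 mm.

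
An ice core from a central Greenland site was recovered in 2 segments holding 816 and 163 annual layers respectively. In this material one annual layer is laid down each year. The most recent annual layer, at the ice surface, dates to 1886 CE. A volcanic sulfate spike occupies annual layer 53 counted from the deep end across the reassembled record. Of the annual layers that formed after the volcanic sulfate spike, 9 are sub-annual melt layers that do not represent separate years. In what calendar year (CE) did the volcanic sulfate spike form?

969 CE

Total annual layers = 816 + 163 = 979.
979 − 53 = 926 annual layers lie beyond the volcanic sulfate spike toward the ice surface.
Excluding 9 false annual layers: 926 − 9 = 917.
Counting back 917 years from 1886 CE places the volcanic sulfate spike in 1886 − 917 = 969 CE.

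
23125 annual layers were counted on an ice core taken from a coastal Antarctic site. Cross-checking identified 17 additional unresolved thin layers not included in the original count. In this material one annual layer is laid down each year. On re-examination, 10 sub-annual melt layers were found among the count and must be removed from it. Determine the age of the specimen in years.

23132 years

After corrections the count is 23125 − 10 + 17 = 23132 annual layers.
One annual layer per year makes the duration 23132 years.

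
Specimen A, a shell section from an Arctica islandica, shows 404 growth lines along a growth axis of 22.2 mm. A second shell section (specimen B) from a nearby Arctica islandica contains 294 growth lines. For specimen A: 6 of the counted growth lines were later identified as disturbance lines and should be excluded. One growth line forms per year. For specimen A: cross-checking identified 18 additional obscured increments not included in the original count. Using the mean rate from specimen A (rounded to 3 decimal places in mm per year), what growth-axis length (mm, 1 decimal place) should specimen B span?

Specimen A: after corrections the count is 404 − 6 + 18 = 416 growth lines.
A: Extension rate ≈ 22.2 / 416 = 0.053 mm/yr.
Length of B = 0.053 × 294 = 15.6 mm.

15.6 mm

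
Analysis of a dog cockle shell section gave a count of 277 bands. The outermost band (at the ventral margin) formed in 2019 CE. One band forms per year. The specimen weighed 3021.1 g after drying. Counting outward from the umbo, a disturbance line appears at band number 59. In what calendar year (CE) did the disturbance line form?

Between band 59 and the ventral margin there are 277 − 59 = 218 bands.
2019 − 218 = 1801 CE.

1801 CE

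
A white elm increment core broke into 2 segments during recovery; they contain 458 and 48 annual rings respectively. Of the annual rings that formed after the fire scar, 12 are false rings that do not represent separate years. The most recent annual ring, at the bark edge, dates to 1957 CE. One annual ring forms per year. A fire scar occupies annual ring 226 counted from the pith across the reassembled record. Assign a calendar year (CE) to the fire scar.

1689 CE

Total annual rings = 458 + 48 = 506.
The fire scar sits at annual ring 226 from the pith, so 506 − 226 = 280 annual rings formed after it.
Excluding 12 false annual rings: 280 − 12 = 268.
The annual ring at the bark edge is 1957 CE, so the fire scar dates to 1957 − 268 = 1689 CE.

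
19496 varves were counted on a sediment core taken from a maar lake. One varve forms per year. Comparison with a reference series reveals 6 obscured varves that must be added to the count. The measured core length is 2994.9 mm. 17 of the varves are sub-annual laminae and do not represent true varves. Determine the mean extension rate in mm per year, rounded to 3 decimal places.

After corrections the count is 19496 − 17 + 6 = 19485 varves.
Mean rate = 2994.9 mm / 19485 years ≈ 0.154 mm per year.

0.154 mm per year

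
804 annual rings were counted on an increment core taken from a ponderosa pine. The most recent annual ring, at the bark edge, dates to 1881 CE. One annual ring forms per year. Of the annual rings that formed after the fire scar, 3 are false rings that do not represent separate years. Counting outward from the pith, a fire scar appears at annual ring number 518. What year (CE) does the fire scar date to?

1598 CE

The fire scar sits at annual ring 518 from the pith, so 804 − 518 = 286 annual rings formed after it.
286 − 3 false = 283 true annual rings after the fire scar.
1881 − 283 = 1598 CE.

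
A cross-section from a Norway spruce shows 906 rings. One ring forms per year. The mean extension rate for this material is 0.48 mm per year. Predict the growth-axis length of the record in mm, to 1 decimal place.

434.9 mm

The record spans 906 years at 0.48 mm per year.
Predicted length = 0.48 mm/year × 906 years = 434.9 mm.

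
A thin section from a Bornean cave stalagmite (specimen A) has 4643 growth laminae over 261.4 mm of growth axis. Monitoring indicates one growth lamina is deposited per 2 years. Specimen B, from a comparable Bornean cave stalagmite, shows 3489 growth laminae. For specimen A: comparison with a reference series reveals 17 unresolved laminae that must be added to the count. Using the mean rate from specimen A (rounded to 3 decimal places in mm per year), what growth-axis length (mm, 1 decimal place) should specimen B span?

195.4 mm

Specimen A: after corrections the count is 4643 + 17 = 4660 growth laminae.
Specimen A: 4660 growth laminae at 2 years each span 4660 × 2 = 9320 years.
A: Extension rate ≈ 261.4 / 9320 = 0.028 mm per year.
Specimen B: at 2 years per growth lamina, 3489 × 2 = 6978 years. B's length ≈ 0.028 × 6978 = 195.4 mm.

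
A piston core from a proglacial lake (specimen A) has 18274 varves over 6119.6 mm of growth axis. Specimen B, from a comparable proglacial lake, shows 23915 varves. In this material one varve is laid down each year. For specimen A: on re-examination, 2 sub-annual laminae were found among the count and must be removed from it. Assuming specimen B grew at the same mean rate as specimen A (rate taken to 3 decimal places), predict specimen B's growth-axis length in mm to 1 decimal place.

Specimen A: after corrections the count is 18274 − 2 = 18272 varves.
A: Extension rate ≈ 6119.6 / 18272 = 0.335 mm/yr.
Length of B = 0.335 × 23915 = 8011.5 mm.

8011.5 mm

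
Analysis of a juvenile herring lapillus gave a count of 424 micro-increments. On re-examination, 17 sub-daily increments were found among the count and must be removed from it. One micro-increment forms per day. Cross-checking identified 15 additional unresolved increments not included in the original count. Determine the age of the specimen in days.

After corrections the count is 424 − 17 + 15 = 422 micro-increments.
At one micro-increment per day, that is 422 days.

422 d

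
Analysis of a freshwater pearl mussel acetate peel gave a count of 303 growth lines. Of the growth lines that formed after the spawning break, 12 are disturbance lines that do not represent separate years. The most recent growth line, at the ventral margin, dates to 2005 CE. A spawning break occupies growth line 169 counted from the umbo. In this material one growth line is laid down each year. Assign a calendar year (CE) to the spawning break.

Between growth line 169 and the ventral margin there are 303 − 169 = 134 growth lines.
134 − 12 false = 122 true growth lines after the spawning break.
2005 − 122 = 1883 CE.

1883 CE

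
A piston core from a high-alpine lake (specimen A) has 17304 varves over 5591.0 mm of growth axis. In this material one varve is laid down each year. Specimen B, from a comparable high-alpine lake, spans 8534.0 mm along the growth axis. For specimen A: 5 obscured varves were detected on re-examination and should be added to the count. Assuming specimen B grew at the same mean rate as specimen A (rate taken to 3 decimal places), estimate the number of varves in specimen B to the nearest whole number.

Specimen A: true varve count = 17304 + 5 = 17309.
A: Extension rate ≈ 5591.0 / 17309 = 0.323 mm/year.
For B, 8534.0 / 0.323 = 26421.05 years ≈ 26421 varves.

26421 varves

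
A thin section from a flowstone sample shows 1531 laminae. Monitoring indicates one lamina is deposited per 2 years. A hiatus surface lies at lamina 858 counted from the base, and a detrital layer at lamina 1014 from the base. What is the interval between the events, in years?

The two markers are separated by 1014 − 858 = 156 laminae.
156 laminae at 2 years each span 156 × 2 = 312 years.

312 years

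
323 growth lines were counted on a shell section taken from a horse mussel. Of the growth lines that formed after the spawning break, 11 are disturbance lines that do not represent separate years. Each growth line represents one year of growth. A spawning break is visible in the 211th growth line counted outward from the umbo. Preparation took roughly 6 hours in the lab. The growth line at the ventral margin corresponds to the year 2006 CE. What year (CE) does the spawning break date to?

323 − 211 = 112 growth lines lie beyond the spawning break toward the ventral margin.
112 − 11 false = 101 true growth lines after the spawning break.
The growth line at the ventral margin is 2006 CE, so the spawning break dates to 2006 − 101 = 1905 CE.

1905 CE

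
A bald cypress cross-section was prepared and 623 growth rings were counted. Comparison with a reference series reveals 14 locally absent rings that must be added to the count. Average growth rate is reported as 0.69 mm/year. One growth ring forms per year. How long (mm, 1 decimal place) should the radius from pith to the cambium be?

439.5 mm

True growth ring count = 623 + 14 = 637.
637 years at 0.69 mm/year gives 0.69 × 637 = 439.5 mm.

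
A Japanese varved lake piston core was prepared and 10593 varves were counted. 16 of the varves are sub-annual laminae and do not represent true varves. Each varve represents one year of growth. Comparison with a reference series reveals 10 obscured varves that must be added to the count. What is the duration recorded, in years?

10587 yr

True varve count = 10593 − 16 + 10 = 10587.
At one varve per year, that is 10587 years.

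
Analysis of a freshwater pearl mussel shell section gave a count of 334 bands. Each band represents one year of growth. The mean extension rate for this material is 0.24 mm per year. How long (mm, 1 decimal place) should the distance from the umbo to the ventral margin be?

The record spans 334 years at 0.24 mm per year.
334 years at 0.24 mm/year gives 0.24 × 334 = 80.2 mm.

80.2 mm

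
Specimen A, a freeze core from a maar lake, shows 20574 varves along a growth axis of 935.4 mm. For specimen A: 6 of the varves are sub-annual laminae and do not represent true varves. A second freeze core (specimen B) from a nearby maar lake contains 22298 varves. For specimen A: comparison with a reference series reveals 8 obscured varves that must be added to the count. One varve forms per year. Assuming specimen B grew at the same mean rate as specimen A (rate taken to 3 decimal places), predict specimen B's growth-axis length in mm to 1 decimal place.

1003.4 mm

Specimen A: adjusted count: 20574 − 6 + 8 = 20576 varves.
A: 935.4 mm over 20576 years gives 935.4 / 20576 ≈ 0.045 mm/year.
Length of B = 0.045 × 22298 = 1003.4 mm.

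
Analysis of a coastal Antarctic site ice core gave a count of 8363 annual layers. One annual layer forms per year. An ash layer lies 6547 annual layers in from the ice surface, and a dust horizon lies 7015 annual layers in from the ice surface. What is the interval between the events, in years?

Separation: 7015 − 6547 = 468 annual layers.
That is 468 years at one annual layer per year.

468 years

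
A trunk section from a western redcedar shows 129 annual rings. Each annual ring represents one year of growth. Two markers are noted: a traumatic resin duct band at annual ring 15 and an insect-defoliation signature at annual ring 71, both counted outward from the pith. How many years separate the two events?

The two markers are separated by 71 − 15 = 56 annual rings.
One annual ring per year makes the interval 56 years.

56 years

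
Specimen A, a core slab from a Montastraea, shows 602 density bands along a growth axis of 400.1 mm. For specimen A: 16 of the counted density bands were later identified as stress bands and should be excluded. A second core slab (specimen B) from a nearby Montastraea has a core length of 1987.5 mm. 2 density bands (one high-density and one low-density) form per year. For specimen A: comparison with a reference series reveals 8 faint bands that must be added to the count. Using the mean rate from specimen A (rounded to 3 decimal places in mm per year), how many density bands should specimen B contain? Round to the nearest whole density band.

Specimen A: correcting the raw count gives 602 − 16 + 8 = 594 true density bands.
Specimen A: 594 density bands at 2 per year is 594 / 2 = 297 years.
A: Mean rate = 400.1 mm / 297 years ≈ 1.347 mm/year.
Specimen B: 1987.5 mm / 1.347 mm per year = 1475.50 years; at 2 density bands per year that is 1475.50 × 2 ≈ 2951 density bands.

2951 density bands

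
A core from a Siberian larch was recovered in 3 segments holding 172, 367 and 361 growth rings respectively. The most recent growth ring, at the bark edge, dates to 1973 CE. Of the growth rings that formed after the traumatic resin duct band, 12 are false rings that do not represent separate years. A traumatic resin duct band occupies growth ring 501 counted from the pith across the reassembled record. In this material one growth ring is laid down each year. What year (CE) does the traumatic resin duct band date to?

Total growth rings = 172 + 367 + 361 = 900.
900 − 501 = 399 growth rings lie beyond the traumatic resin duct band toward the bark edge.
Excluding 12 false growth rings: 399 − 12 = 387.
The growth ring at the bark edge is 1973 CE, so the traumatic resin duct band dates to 1973 − 387 = 1586 CE.

1586 CE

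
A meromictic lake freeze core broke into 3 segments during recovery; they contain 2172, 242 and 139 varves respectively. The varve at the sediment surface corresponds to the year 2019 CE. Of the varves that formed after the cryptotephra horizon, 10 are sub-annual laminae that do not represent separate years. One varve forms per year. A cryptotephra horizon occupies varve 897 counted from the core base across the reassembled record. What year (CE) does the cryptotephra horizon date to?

373 CE

Total varves = 2172 + 242 + 139 = 2553.
2553 − 897 = 1656 varves lie beyond the cryptotephra horizon toward the sediment surface.
1656 − 10 false = 1646 true varves after the cryptotephra horizon.
2019 − 1646 = 373 CE.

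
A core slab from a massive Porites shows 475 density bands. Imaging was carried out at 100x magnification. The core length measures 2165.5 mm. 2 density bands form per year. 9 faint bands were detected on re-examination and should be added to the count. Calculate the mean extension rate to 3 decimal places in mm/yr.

8.948 mm/yr

After corrections the count is 475 + 9 = 484 density bands.
Dividing by 2 density bands per year: 484 / 2 = 242 years.
Extension rate ≈ 2165.5 / 242 = 8.948 mm/yr.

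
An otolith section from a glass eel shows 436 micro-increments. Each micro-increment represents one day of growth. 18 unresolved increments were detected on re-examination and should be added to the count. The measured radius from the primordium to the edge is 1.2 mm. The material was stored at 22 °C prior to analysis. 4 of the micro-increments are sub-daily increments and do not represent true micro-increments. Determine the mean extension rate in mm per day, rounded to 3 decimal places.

0.003 mm per day

After corrections the count is 436 − 4 + 18 = 450 micro-increments.
Extension rate ≈ 1.2 / 450 = 0.003 mm per day.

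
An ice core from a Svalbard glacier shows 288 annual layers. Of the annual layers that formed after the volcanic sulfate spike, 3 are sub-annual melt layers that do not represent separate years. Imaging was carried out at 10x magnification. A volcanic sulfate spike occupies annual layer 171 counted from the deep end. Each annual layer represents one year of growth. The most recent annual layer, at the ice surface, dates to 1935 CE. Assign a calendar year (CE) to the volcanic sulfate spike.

288 − 171 = 117 annual layers lie beyond the volcanic sulfate spike toward the ice surface.
Removing the 3 false annual layers leaves 117 − 3 = 114 true annual layers beyond the volcanic sulfate spike.
1935 − 114 = 1821 CE.

1821 CE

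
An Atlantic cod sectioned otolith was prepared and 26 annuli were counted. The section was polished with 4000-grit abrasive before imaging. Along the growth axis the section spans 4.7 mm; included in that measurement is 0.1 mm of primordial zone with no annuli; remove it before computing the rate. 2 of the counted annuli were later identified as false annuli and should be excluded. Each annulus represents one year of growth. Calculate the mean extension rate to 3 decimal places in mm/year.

True annulus count = 26 − 2 = 24.
Removing the 0.1 mm offcut leaves 4.7 − 0.1 = 4.6 mm.
Extension rate ≈ 4.6 / 24 = 0.192 mm/year.

0.192 mm/year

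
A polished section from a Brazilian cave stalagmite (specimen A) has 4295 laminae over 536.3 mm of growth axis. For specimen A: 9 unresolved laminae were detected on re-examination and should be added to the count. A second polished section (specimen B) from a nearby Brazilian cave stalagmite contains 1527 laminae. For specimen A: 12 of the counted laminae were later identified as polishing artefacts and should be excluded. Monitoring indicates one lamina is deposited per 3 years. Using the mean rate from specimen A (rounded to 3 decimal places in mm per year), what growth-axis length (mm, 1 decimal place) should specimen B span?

192.4 mm

Specimen A: adjusted count: 4295 − 12 + 9 = 4292 laminae.
Specimen A: 4292 laminae at 3 years each span 4292 × 3 = 12876 years.
A: Extension rate ≈ 536.3 / 12876 = 0.042 mm/yr.
Specimen B: 1527 laminae at 3 years each span 1527 × 3 = 4581 years. Length of B = 0.042 × 4581 = 192.4 mm.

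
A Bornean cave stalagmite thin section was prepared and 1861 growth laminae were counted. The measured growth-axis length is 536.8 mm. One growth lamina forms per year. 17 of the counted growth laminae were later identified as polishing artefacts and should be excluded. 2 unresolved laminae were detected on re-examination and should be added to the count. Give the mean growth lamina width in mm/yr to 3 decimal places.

0.291 mm/yr

True growth lamina count = 1861 − 17 + 2 = 1846.
536.8 mm over 1846 years gives 536.8 / 1846 ≈ 0.291 mm/yr.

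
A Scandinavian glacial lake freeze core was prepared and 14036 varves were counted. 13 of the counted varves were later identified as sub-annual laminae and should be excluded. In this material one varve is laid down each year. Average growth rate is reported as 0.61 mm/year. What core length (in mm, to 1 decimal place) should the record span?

8554.0 mm

Adjusted count: 14036 − 13 = 14023 varves.
Predicted length = 0.61 mm/year × 14023 years = 8554.0 mm.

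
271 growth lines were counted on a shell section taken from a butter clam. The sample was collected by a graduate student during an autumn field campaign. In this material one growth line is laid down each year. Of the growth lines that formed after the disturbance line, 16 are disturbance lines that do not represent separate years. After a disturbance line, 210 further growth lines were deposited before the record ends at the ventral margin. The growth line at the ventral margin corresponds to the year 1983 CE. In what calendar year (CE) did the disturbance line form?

210 growth lines post-date the disturbance line.
Excluding 16 false growth lines: 210 − 16 = 194.
1983 − 194 = 1789 CE.

1789 CE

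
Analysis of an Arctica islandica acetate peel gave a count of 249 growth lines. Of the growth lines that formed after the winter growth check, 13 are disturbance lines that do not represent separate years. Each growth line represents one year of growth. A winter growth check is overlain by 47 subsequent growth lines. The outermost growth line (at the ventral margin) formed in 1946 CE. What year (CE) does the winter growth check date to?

1912 CE

There are 47 growth lines younger than the winter growth check.
Excluding 13 false growth lines: 47 − 13 = 34.
The growth line at the ventral margin is 1946 CE, so the winter growth check dates to 1946 − 34 = 1912 CE.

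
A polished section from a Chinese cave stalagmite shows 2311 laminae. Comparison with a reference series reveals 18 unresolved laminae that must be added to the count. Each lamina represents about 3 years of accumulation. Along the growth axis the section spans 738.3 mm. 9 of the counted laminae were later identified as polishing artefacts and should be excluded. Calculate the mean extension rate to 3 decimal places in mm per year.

0.106 mm per year

Correcting the raw count gives 2311 − 9 + 18 = 2320 true laminae.
Multiplying by 3 years per lamina: 2320 × 3 = 6960 years.
Mean rate = 738.3 mm / 6960 years ≈ 0.106 mm per year.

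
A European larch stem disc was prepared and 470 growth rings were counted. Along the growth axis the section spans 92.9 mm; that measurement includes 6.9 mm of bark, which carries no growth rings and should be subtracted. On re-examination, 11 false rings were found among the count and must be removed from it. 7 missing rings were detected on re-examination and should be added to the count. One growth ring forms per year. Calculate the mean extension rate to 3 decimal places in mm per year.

Adjusted count: 470 − 11 + 7 = 466 growth rings.
Net length = 92.9 − 6.9 = 86.0 mm.
Extension rate ≈ 86.0 / 466 = 0.185 mm per year.

0.185 mm per year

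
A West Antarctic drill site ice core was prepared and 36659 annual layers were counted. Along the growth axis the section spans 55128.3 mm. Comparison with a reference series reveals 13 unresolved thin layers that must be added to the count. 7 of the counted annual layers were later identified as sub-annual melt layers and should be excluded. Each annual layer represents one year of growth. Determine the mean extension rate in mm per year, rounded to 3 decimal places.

1.504 mm per year

Adjusted count: 36659 − 7 + 13 = 36665 annual layers.
55128.3 mm over 36665 years gives 55128.3 / 36665 ≈ 1.504 mm per year.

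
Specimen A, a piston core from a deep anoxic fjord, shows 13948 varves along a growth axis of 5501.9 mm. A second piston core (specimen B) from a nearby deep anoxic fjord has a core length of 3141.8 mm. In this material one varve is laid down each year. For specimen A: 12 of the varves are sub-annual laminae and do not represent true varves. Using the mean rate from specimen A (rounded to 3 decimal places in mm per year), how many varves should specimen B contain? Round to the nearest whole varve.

7954 varves

Specimen A: correcting the raw count gives 13948 − 12 = 13936 true varves.
A: Mean rate = 5501.9 mm / 13936 years ≈ 0.395 mm/yr.
B spans 3141.8 / 0.395 = 7953.92 years ≈ 7954 varves.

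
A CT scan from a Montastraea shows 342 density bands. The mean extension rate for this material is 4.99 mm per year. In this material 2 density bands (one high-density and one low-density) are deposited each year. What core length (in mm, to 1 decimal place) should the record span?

853.3 mm

Dividing by 2 density bands per year: 342 / 2 = 171 years.
171 years at 4.99 mm/year gives 4.99 × 171 = 853.3 mm.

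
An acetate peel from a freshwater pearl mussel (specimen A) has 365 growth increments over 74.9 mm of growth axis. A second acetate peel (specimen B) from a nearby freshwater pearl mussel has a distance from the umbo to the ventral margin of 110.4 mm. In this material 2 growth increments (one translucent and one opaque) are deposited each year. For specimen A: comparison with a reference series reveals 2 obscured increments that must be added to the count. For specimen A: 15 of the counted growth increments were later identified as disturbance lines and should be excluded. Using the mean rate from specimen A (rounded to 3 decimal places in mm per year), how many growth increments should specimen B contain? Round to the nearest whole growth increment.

Specimen A: correcting the raw count gives 365 − 15 + 2 = 352 true growth increments.
Specimen A: dividing by 2 growth increments per year: 352 / 2 = 176 years.
A: Mean rate = 74.9 mm / 176 years ≈ 0.426 mm/yr.
B spans 110.4 / 0.426 = 259.15 years; at 2 growth increments per year that is 259.15 × 2 ≈ 518 growth increments.

518 growth increments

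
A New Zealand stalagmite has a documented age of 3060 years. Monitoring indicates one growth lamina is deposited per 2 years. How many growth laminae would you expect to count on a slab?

1530 growth laminae

Expected growth laminae: 3060 / 2 = 1530.
So 1530 growth laminae should be present.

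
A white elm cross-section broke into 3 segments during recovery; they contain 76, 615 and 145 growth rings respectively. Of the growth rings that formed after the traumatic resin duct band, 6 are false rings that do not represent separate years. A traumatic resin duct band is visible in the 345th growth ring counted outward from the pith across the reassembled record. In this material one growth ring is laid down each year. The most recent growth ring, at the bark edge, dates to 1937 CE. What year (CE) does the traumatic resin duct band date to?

Total growth rings = 76 + 615 + 145 = 836.
The traumatic resin duct band sits at growth ring 345 from the pith, so 836 − 345 = 491 growth rings formed after it.
491 − 6 false = 485 true growth rings after the traumatic resin duct band.
The growth ring at the bark edge is 1937 CE, so the traumatic resin duct band dates to 1937 − 485 = 1452 CE.

1452 CE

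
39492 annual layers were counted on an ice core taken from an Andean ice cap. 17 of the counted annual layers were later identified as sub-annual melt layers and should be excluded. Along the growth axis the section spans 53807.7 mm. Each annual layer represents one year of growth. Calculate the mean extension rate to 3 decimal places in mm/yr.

1.363 mm/yr

True annual layer count = 39492 − 17 = 39475.
Mean rate = 53807.7 mm / 39475 years ≈ 1.363 mm/yr.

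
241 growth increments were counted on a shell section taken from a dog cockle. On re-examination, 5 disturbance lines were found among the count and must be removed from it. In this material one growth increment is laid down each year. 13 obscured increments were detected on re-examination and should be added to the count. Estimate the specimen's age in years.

249 years

Correcting the raw count gives 241 − 5 + 13 = 249 true growth increments.
At one growth increment per year, that is 249 years.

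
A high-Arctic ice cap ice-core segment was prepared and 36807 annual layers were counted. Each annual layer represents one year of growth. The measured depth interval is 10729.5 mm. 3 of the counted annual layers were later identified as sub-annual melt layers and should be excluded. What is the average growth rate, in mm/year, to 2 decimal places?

After corrections the count is 36807 − 3 = 36804 annual layers.
Mean rate = 10729.5 mm / 36804 years ≈ 0.29 mm/year.

0.29 mm/year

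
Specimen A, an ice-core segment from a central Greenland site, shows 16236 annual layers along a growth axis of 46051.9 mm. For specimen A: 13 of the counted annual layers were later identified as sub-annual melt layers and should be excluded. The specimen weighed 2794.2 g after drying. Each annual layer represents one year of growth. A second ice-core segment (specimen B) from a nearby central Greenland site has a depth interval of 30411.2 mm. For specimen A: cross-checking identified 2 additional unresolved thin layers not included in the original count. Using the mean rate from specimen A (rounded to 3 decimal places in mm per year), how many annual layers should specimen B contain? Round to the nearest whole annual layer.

10716 annual layers

Specimen A: correcting the raw count gives 16236 − 13 + 2 = 16225 true annual layers.
A: Mean rate = 46051.9 mm / 16225 years ≈ 2.838 mm/year.
Specimen B: 30411.2 mm / 2.838 mm per year = 10715.72 years ≈ 10716 annual layers.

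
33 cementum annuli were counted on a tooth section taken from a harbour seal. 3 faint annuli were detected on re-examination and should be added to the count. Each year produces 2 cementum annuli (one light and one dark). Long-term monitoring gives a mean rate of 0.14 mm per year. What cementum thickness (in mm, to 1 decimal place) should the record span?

2.5 mm

True cementum annulus count = 33 + 3 = 36.
36 cementum annuli at 2 per year is 36 / 2 = 18 years.
18 years at 0.14 mm/year gives 0.14 × 18 = 2.5 mm.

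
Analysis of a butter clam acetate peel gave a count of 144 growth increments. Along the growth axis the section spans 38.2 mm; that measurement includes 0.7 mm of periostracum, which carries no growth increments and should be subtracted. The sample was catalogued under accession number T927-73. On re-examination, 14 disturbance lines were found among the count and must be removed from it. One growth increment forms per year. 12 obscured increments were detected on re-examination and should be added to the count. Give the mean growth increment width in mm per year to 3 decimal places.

Correcting the raw count gives 144 − 14 + 12 = 142 true growth increments.
Removing the 0.7 mm offcut leaves 38.2 − 0.7 = 37.5 mm.
37.5 mm over 142 years gives 37.5 / 142 ≈ 0.264 mm per year.

0.264 mm per year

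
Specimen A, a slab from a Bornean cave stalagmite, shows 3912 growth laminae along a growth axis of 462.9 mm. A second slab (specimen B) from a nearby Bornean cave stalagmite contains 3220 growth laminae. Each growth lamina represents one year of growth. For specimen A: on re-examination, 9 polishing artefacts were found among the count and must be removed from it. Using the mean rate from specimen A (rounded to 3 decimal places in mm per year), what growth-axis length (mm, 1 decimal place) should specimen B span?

Specimen A: after corrections the count is 3912 − 9 = 3903 growth laminae.
A: Extension rate ≈ 462.9 / 3903 = 0.119 mm/year.
B's length ≈ 0.119 × 3220 = 383.2 mm.

383.2 mm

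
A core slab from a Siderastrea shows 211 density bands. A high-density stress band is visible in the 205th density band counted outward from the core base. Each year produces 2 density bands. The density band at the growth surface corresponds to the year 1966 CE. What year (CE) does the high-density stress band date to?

1963 CE

211 − 205 = 6 density bands lie beyond the high-density stress band toward the growth surface.
With 2 density bands per year, 6 / 2 = 3 years.
Counting back 3 years from 1966 CE places the high-density stress band in 1966 − 3 = 1963 CE.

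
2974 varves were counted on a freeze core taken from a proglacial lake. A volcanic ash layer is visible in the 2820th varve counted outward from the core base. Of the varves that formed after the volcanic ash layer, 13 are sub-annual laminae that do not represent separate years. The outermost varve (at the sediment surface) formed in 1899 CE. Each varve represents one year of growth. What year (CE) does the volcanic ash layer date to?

Between varve 2820 and the sediment surface there are 2974 − 2820 = 154 varves.
Removing the 13 false varves leaves 154 − 13 = 141 true varves beyond the volcanic ash layer.
Counting back 141 years from 1899 CE places the volcanic ash layer in 1899 − 141 = 1758 CE.

1758 CE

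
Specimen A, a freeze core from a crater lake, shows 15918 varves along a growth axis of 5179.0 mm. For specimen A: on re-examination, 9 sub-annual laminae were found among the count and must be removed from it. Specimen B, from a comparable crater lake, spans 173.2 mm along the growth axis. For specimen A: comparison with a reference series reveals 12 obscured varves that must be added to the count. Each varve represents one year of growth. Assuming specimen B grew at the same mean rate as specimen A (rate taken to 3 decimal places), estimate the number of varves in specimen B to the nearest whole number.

533 varves

Specimen A: adjusted count: 15918 − 9 + 12 = 15921 varves.
A: Extension rate ≈ 5179.0 / 15921 = 0.325 mm/yr.
For B, 173.2 / 0.325 = 532.92 years ≈ 533 varves.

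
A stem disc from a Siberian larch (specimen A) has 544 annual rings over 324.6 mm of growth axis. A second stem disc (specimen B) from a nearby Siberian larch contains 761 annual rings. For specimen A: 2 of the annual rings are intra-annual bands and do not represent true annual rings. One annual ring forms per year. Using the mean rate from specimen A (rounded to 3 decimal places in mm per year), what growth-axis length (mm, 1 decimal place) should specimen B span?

455.8 mm

Specimen A: correcting the raw count gives 544 − 2 = 542 true annual rings.
A: 324.6 mm over 542 years gives 324.6 / 542 ≈ 0.599 mm/yr.
B's length ≈ 0.599 × 761 = 455.8 mm.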